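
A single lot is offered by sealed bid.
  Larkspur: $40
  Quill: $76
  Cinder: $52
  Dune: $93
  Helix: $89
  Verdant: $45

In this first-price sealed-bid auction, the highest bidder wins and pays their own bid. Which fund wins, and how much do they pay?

Dune pays $93

Bids ranked: 93 (Dune) > 89 (Helix) > 76 (Quill) > 52 (Cinder) > 45 (Verdant) > 40 (Larkspur)
Dune is highest → pays own bid, $93.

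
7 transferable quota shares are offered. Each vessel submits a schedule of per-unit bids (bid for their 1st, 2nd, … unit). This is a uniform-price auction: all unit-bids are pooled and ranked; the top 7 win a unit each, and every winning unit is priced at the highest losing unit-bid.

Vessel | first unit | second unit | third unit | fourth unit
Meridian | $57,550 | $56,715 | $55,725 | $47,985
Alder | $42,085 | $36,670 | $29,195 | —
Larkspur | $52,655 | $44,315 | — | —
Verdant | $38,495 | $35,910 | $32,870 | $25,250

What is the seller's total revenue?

Total revenue: $269,465

Pooled unit-bids ranked (top 7): 57,550 (Meridian-1), 56,715 (Meridian-2), 55,725 (Meridian-3), 52,655 (Larkspur-1), 47,985 (Meridian-4), 44,315 (Larkspur-2), 42,085 (Alder-1)
The (k+1)-th unit-bid is $38,495.
Allocation: Alder 1, Larkspur 2, Meridian 4. Every unit priced at $38,495.
Revenue = 7 × 38,495 = $269,465.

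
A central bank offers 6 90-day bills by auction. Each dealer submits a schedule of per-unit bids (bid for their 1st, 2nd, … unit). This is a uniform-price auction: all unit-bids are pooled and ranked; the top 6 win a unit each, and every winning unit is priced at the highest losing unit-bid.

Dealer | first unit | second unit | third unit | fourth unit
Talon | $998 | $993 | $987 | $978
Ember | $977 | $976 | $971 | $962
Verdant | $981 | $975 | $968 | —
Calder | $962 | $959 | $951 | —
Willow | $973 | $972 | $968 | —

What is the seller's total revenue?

Pooled unit-bids ranked (top 6): 998 (Talon-1), 993 (Talon-2), 987 (Talon-3), 981 (Verdant-1), 978 (Talon-4), 977 (Ember-1)
The (k+1)-th unit-bid is $976.
Allocation: Ember 1, Talon 4, Verdant 1. Every unit priced at $976.
Revenue = 6 × 976 = $5,856.

Total revenue: $5,856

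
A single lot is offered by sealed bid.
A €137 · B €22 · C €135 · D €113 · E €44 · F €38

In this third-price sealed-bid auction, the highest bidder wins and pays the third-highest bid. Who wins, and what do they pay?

Bids ranked: 137 (A) > 135 (C) > 113 (D) > 44 (E) > 38 (F) > 22 (B)
A wins; payment is bid #3 in the ranking = €113.

A pays €113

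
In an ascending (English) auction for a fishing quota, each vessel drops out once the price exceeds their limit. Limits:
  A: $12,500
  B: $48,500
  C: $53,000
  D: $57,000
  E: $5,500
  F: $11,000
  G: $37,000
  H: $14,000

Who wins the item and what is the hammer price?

Limits ranked: 57,000 (D) > 53,000 (C) > 48,500 (B) > 37,000 (G) > 14,000 (H) > 12,500 (A) > …
Bidding ends when C exits at $53,000; D takes it.

D wins at $53,000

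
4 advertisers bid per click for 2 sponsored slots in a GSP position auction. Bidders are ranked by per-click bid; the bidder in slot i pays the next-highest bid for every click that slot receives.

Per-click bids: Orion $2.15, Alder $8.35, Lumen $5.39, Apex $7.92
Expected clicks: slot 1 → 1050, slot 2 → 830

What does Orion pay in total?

Orion pays $0.00

Sorting advertisers: $8.35 (Alder) > $7.92 (Apex) > $5.39 (Lumen) > …
Orion ranks below slot 2 → no slot, pays nothing.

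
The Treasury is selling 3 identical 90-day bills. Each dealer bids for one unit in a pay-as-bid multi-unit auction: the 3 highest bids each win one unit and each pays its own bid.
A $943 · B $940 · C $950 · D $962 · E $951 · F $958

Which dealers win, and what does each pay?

D $962, F $958, E $951

Ordering the bids: 962 (D), 958 (F), 951 (E), 950 (C), 943 (A), …
The 3 highest are D, F, E.
Each winner pays its own bid: D $962, F $958, E $951.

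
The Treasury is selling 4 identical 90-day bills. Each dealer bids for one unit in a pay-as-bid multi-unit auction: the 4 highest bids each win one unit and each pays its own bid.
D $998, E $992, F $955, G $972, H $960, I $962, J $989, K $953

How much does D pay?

Ordering the bids: 998 (D), 992 (E), 989 (J), 972 (G), 962 (I), 960 (H), …
Top 4: D, E, J, G.
D wins → own bid $998.

D pays $998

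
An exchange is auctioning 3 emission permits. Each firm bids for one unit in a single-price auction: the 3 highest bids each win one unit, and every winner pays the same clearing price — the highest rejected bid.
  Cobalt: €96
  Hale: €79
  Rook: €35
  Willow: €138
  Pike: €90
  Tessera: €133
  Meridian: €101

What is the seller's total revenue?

Total revenue: €288

Sorting: 138 (Willow), 133 (Tessera), 101 (Meridian), 96 (Cobalt), 90 (Pike), …
Top 3: Willow, Tessera, Meridian.
Clearing price = highest rejected bid = €96.
Total revenue = 3 × €96 = €288.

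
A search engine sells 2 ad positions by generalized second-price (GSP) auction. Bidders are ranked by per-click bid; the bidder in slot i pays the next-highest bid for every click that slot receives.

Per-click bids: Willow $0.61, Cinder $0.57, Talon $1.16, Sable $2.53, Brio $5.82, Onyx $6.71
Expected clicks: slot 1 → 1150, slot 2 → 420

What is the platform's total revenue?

Ranked by bid: $6.71 (Onyx) > $5.82 (Brio) > $2.53 (Sable) > …
Slot 1: Onyx pays $5.82 × 1150 = $6693.00
Slot 2: Brio pays $2.53 × 420 = $1062.60
Total = $7755.60

Total revenue: $7755.60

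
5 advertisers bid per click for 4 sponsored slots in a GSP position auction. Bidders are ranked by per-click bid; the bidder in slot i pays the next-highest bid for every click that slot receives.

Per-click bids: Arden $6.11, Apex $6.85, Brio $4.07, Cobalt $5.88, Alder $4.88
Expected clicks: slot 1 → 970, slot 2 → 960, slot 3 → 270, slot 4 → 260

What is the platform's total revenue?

Total revenue: $13947.30

Per-click bids in order: $6.85 (Apex) > $6.11 (Arden) > $5.88 (Cobalt) > $4.88 (Alder) > $4.07 (Brio)
Slot 1: Apex pays $6.11 × 970 = $5926.70
Slot 2: Arden pays $5.88 × 960 = $5644.80
Slot 3: Cobalt pays $4.88 × 270 = $1317.60
Slot 4: Alder pays $4.07 × 260 = $1058.20
Total = $13947.30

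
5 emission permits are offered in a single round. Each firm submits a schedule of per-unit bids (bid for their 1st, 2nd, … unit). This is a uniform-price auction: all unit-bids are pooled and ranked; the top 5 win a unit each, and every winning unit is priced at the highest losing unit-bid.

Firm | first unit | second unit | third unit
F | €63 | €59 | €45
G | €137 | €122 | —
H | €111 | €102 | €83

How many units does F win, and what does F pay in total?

All unit-bids, highest first — top 5: 137 (G-1), 122 (G-2), 111 (H-1), 102 (H-2), 83 (H-3)
Highest rejected unit-bid = €63.
F wins 0 unit(s) at €63 each.

F: 0 units, pays €0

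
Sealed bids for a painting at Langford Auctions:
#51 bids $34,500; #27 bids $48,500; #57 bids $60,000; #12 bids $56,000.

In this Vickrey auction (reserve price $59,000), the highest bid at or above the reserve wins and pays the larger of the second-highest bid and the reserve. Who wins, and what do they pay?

Bids ranked: 60,000 (#57) > 56,000 (#12) > 48,500 (#27) > 34,500 (#51)
Highest eligible bid: #57 at $60,000.
Second-highest bid $56,000 is below the reserve $59,000, so the reserve binds → payment $59,000.

#57 pays $59,000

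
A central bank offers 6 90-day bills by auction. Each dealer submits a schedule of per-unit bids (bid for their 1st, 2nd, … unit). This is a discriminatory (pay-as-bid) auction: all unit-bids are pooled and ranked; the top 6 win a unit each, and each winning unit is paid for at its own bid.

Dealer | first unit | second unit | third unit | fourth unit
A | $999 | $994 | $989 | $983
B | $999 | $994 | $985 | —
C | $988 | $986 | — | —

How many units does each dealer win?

A 3, B 2, C 1

Merging the schedules and taking the best 6: 999 (A-1), 999 (B-1), 994 (A-2), 994 (B-2), 989 (A-3), 988 (C-1)
Next rejected bid: $986 (not a price — pay-as-bid).
Allocation: A 3, B 2, C 1.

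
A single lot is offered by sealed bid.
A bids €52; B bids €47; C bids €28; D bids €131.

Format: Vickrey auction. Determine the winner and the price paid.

D pays €52

Vickrey auction: the highest bidder wins and pays the second-highest bid.
Sorting bids: 131 (D) > 52 (A) > 47 (B) > 28 (C)
Second-price: D pays A's bid of €52.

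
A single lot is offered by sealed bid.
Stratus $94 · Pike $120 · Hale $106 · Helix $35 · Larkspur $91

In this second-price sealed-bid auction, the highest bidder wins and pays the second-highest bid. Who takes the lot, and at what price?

Second-price sealed-bid auction: the highest bidder wins and pays the second-highest bid.
Bids in order: 120 (Pike) > 106 (Hale) > 94 (Stratus) > 91 (Larkspur) > 35 (Helix)
Pike is highest; pays the second-highest bid, $106.

Pike pays $106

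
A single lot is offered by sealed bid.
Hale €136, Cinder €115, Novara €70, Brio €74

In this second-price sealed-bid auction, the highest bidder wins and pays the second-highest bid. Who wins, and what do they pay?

Second-price sealed-bid auction: the highest bidder wins and pays the second-highest bid.
Sorting bids: 136 (Hale) > 115 (Cinder) > 74 (Brio) > 70 (Novara)
Hale wins with the highest bid; price is set by the runner-up at €115.

Hale pays €115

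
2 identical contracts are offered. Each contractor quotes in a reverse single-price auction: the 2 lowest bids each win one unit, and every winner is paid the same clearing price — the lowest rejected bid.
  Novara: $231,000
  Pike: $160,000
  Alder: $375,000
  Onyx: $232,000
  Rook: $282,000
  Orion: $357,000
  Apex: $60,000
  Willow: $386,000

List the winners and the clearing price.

Apex, Pike; each is paid $231,000

Ordering the bids: 60,000 (Apex), 160,000 (Pike), 231,000 (Novara), 232,000 (Onyx), …
Winners (2 units): Apex, Pike.
Lowest unsuccessful bid: $231,000 → clearing price.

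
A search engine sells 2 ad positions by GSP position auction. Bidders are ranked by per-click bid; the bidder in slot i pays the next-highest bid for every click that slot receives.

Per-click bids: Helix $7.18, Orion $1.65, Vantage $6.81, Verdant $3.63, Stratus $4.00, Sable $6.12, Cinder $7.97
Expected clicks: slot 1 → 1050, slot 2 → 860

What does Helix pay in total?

Ranked by bid: $7.97 (Cinder) > $7.18 (Helix) > $6.81 (Vantage) > …
Helix holds slot 2 → pays next bid $6.81 × 860 clicks = $5856.60.

Helix pays $5856.60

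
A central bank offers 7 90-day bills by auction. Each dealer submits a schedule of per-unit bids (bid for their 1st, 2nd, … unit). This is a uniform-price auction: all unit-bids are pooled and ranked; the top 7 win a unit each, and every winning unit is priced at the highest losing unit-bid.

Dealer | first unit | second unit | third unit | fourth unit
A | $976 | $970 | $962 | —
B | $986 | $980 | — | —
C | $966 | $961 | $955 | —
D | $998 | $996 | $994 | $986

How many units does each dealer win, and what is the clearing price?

All unit-bids, highest first — top 7: 998 (D-1), 996 (D-2), 994 (D-3), 986 (B-1), 986 (D-4), 980 (B-2), 976 (A-1)
The (k+1)-th unit-bid is $970.
Allocation: A 1, B 2, D 4.

A 1, B 2, D 4; clearing price $970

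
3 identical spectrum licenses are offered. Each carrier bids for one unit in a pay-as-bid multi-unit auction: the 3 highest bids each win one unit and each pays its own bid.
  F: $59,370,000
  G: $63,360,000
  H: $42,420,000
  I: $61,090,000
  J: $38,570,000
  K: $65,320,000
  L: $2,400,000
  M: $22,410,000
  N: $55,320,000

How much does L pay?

Ordering the bids: 65,320,000 (K), 63,360,000 (G), 61,090,000 (I), 59,370,000 (F), 55,320,000 (N), …
Winners (3 units): K, G, I.
L does not win → $0.

L pays $0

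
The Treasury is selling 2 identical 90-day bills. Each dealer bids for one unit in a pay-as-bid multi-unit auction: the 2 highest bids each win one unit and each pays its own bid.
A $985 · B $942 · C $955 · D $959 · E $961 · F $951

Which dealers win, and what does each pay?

A $985, E $961

Ordering the bids: 985 (A), 961 (E), 959 (D), 955 (C), …
The 2 highest are A, E.
Each winner pays its own bid: A $985, E $961.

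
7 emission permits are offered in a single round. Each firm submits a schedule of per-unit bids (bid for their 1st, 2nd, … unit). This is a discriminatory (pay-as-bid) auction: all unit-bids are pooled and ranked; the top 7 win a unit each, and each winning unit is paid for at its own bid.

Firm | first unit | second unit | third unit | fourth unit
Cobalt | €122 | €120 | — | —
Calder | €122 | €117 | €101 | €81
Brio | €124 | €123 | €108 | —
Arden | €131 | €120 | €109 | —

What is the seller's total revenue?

Pooled unit-bids ranked (top 7): 131 (Arden-1), 124 (Brio-1), 123 (Brio-2), 122 (Cobalt-1), 122 (Calder-1), 120 (Cobalt-2), 120 (Arden-2)
Next rejected bid: €117 (not a price — pay-as-bid).
Each winning unit pays its own bid.
Revenue = 131 + 124 + 123 + 122 + 122 + 120 + 120 = €862.

Total revenue: €862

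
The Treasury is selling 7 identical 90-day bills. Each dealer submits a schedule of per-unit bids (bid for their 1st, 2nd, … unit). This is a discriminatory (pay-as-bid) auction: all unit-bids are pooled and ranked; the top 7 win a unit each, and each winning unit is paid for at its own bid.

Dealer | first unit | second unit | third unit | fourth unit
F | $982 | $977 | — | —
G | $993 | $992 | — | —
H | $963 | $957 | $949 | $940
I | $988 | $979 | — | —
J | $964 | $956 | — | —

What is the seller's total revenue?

Total revenue: $6,875

Pooled unit-bids ranked (top 7): 993 (G-1), 992 (G-2), 988 (I-1), 982 (F-1), 979 (I-2), 977 (F-2), 964 (J-1)
Next rejected bid: $963 (not a price — pay-as-bid).
Each winning unit pays its own bid.
Revenue = 993 + 992 + 988 + 982 + 979 + 977 + 964 = $6,875.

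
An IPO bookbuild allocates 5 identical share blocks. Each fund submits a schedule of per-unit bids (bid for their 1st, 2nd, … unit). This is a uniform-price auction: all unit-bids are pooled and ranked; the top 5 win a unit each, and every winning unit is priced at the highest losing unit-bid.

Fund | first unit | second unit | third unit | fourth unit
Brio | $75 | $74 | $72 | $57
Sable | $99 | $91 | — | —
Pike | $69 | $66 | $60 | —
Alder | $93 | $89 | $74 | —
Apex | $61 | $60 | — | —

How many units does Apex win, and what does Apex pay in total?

Merging the schedules and taking the best 5: 99 (Sable-1), 93 (Alder-1), 91 (Sable-2), 89 (Alder-2), 75 (Brio-1)
First bid not allocated: $74.
Apex wins 0 unit(s) at $74 each.

Apex: 0 units, pays $0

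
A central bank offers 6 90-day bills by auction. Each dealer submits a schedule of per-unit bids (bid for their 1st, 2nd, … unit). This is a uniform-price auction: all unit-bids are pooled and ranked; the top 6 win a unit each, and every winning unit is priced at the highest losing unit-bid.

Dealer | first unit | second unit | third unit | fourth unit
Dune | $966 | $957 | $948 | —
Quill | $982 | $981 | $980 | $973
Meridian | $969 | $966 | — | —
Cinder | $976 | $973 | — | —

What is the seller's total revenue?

Total revenue: $5,814

Pooled unit-bids ranked (top 6): 982 (Quill-1), 981 (Quill-2), 980 (Quill-3), 976 (Cinder-1), 973 (Quill-4), 973 (Cinder-2)
Highest rejected unit-bid = $969.
Allocation: Cinder 2, Quill 4. Every unit priced at $969.
Revenue = 6 × 969 = $5,814.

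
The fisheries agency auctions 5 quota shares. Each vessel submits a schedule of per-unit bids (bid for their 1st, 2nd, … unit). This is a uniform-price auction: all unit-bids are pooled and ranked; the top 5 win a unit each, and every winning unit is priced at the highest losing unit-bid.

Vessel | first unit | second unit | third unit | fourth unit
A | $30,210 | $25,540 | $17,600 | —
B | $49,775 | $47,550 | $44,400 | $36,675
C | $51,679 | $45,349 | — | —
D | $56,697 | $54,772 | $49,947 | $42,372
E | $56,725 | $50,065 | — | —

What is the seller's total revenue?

Total revenue: $249,735

Merging the schedules and taking the best 5: 56,725 (E-1), 56,697 (D-1), 54,772 (D-2), 51,679 (C-1), 50,065 (E-2)
First bid not allocated: $49,947.
Allocation: C 1, D 2, E 2. Every unit priced at $49,947.
Revenue = 5 × 49,947 = $249,735.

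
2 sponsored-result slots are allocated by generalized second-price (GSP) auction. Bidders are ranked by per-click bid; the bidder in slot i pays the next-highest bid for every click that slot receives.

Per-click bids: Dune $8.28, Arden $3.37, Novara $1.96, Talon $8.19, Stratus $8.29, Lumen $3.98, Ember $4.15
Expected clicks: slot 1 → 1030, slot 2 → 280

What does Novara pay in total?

Ranked by bid: $8.29 (Stratus) > $8.28 (Dune) > $8.19 (Talon) > …
Novara ranks below slot 2 → no slot, pays nothing.

Novara pays $0.00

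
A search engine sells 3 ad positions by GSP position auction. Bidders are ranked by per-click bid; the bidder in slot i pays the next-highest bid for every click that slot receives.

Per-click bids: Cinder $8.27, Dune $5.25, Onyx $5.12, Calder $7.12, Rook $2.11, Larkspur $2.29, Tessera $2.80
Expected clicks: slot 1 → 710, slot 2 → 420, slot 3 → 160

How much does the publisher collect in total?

Per-click bids in order: $8.27 (Cinder) > $7.12 (Calder) > $5.25 (Dune) > $5.12 (Onyx) > …
Slot 1: Cinder pays $7.12 × 710 = $5055.20
Slot 2: Calder pays $5.25 × 420 = $2205.00
Slot 3: Dune pays $5.12 × 160 = $819.20
Total = $8079.40

Total revenue: $8079.40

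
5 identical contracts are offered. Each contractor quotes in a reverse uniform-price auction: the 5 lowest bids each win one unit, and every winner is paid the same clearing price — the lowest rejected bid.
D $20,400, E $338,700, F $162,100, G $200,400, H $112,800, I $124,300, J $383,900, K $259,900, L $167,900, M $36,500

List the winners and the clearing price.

D, M, H, I, F; each is paid $167,900

Sorting: 20,400 (D), 36,500 (M), 112,800 (H), 124,300 (I), 162,100 (F), 167,900 (L), 200,400 (G), …
Lowest 5: D, M, H, I, F.
Lowest unsuccessful bid: $167,900 → clearing price.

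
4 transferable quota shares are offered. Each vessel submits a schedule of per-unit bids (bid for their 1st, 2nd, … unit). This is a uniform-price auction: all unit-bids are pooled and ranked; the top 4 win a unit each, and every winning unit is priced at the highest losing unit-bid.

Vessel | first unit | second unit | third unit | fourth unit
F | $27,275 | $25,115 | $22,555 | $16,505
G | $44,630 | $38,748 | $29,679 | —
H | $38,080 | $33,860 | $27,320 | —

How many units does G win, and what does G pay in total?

All unit-bids, highest first — top 4: 44,630 (G-1), 38,748 (G-2), 38,080 (H-1), 33,860 (H-2)
First bid not allocated: $29,679.
G wins 2 unit(s) at $29,679 each.

G: 2 units, pays $59,358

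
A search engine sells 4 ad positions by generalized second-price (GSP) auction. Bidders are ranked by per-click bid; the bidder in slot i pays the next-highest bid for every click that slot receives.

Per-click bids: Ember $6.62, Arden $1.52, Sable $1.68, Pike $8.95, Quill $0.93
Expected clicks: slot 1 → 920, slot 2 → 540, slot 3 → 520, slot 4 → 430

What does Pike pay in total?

Ranked by bid: $8.95 (Pike) > $6.62 (Ember) > $1.68 (Sable) > $1.52 (Arden) > $0.93 (Quill)
Pike holds slot 1 → pays next bid $6.62 × 920 clicks = $6090.40.

Pike pays $6090.40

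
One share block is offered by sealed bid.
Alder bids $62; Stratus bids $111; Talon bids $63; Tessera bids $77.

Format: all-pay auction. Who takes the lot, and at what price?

Stratus pays $111

Sorting bids: 111 (Stratus) > 77 (Tessera) > 63 (Talon) > 62 (Alder)
Stratus wins with the top bid; all bids are sunk regardless.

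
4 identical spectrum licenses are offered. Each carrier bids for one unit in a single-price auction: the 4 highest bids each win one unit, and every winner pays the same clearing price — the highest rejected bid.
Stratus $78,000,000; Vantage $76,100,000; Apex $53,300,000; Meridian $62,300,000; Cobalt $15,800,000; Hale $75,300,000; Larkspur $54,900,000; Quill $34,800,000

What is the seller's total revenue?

Total revenue: $219,600,000

Sorting: 78,000,000 (Stratus), 76,100,000 (Vantage), 75,300,000 (Hale), 62,300,000 (Meridian), 54,900,000 (Larkspur), 53,300,000 (Apex), …
Top 4: Stratus, Vantage, Hale, Meridian.
First losing bid is Larkspur's $54,900,000, which sets the uniform price.
Total revenue = 4 × $54,900,000 = $219,600,000.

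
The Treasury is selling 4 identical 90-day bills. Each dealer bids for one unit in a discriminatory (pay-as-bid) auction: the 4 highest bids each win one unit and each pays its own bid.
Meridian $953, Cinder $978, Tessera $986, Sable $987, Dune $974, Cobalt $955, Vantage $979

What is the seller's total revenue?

Total revenue: $3,930

Ordering the bids: 987 (Sable), 986 (Tessera), 979 (Vantage), 978 (Cinder), 974 (Dune), 955 (Cobalt), …
Top 4: Sable, Tessera, Vantage, Cinder.
Total revenue = 987 + 986 + 979 + 978 = $3,930.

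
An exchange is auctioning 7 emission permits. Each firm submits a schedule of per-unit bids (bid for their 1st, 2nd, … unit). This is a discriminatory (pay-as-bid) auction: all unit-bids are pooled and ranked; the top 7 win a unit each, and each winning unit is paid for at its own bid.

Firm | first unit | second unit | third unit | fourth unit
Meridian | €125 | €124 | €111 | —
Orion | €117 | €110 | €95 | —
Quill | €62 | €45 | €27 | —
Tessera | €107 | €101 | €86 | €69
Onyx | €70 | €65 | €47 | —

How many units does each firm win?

All unit-bids, highest first — top 7: 125 (Meridian-1), 124 (Meridian-2), 117 (Orion-1), 111 (Meridian-3), 110 (Orion-2), 107 (Tessera-1), 101 (Tessera-2)
Next rejected bid: €95 (not a price — pay-as-bid).
Allocation: Meridian 3, Orion 2, Tessera 2.

Meridian 3, Orion 2, Tessera 2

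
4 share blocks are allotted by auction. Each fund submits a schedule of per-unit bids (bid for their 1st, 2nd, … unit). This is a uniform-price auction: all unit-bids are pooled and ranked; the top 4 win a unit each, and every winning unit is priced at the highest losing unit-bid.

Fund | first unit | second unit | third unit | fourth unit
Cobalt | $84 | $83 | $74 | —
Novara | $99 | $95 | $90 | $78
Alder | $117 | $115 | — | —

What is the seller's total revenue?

Merging the schedules and taking the best 4: 117 (Alder-1), 115 (Alder-2), 99 (Novara-1), 95 (Novara-2)
First bid not allocated: $90.
Allocation: Alder 2, Novara 2. Every unit priced at $90.
Revenue = 4 × 90 = $360.

Total revenue: $360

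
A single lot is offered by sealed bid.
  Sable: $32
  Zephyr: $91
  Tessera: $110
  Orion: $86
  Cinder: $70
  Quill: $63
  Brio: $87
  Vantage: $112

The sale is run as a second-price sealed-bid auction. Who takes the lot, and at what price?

Bids in order: 112 (Vantage) > 110 (Tessera) > 91 (Zephyr) > 87 (Brio) > 86 (Orion) > 70 (Cinder) > …
Vantage wins with the highest bid; price is set by the runner-up at $110.

Vantage pays $110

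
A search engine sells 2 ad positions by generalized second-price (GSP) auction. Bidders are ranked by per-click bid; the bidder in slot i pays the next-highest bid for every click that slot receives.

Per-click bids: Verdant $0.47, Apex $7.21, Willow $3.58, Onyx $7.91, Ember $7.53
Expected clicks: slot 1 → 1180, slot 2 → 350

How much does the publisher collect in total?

Sorting advertisers: $7.91 (Onyx) > $7.53 (Ember) > $7.21 (Apex) > …
Slot 1: Onyx pays $7.53 × 1180 = $8885.40
Slot 2: Ember pays $7.21 × 350 = $2523.50
Total = $11408.90

Total revenue: $11408.90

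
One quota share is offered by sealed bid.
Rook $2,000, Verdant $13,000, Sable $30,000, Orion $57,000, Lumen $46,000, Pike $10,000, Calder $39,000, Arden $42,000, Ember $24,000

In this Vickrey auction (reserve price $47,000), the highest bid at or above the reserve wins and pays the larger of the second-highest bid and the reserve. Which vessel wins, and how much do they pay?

Orion pays $47,000

Rule: the highest bid at or above the reserve wins and pays the larger of the second-highest bid and the reserve.
Bids ranked: 57,000 (Orion) > 46,000 (Lumen) > 42,000 (Arden) > 39,000 (Calder) > 30,000 (Sable) > 24,000 (Ember) > …
Orion has the top bid at or above the reserve ($57,000).
max(second-highest $46,000, reserve $47,000) = $47,000.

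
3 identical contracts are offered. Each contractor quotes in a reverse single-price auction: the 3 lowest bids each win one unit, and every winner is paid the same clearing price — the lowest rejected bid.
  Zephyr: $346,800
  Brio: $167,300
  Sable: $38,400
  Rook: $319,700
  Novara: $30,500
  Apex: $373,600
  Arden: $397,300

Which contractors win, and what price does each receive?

Novara, Sable, Brio; each is paid $319,700

Sorting: 30,500 (Novara), 38,400 (Sable), 167,300 (Brio), 319,700 (Rook), 346,800 (Zephyr), …
Lowest 3: Novara, Sable, Brio.
Lowest unsuccessful bid: $319,700 → clearing price.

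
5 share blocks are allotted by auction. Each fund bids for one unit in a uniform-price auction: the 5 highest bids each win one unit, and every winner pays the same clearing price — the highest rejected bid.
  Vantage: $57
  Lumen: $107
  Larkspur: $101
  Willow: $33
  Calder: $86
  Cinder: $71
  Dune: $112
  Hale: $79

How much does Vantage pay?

Vantage pays $0

Bids ranked high→low: 112 (Dune), 107 (Lumen), 101 (Larkspur), 86 (Calder), 79 (Hale), 71 (Cinder), 57 (Vantage), …
The 5 highest are Dune, Lumen, Larkspur, Calder, Hale.
First losing bid is Cinder's $71, which sets the uniform price.
Vantage does not win → pays $0.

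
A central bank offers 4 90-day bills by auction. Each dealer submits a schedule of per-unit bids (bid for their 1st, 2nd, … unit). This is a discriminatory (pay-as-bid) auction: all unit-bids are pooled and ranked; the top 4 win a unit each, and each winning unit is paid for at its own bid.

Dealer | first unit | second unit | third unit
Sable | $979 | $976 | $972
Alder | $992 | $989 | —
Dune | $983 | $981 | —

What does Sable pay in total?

All unit-bids, highest first — top 4: 992 (Alder-1), 989 (Alder-2), 983 (Dune-1), 981 (Dune-2)
Next rejected bid: $979 (not a price — pay-as-bid).
Sable wins no units.

Sable pays $0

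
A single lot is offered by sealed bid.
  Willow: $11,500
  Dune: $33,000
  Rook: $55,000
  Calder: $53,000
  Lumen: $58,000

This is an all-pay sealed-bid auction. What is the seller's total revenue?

Total revenue: $210,500

Bids in order: 58,000 (Lumen) > 55,000 (Rook) > 53,000 (Calder) > 33,000 (Dune) > 11,500 (Willow)
Lumen wins with the top bid; all bids are sunk regardless.
Every bidder forfeits their bid regardless of winning.
Revenue = 11,500 + 33,000 + 55,000 + 53,000 + 58,000 = $210,500.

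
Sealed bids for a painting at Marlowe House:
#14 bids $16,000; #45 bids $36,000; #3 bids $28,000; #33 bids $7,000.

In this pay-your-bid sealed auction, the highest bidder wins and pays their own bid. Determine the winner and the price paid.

Sorting bids: 36,000 (#45) > 28,000 (#3) > 16,000 (#14) > 7,000 (#33)
#45 is highest → pays own bid, $36,000.

#45 pays $36,000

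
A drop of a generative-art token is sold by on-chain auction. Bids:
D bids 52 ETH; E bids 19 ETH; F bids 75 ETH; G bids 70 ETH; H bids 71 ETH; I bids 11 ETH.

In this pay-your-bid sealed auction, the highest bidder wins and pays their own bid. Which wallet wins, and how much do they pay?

F pays 75 ETH

Rule: the highest bidder wins and pays their own bid.
Bids in order: 75 (F) > 71 (H) > 70 (G) > 52 (D) > 19 (E) > 11 (I)
F has the highest bid and pays exactly that: 75 ETH.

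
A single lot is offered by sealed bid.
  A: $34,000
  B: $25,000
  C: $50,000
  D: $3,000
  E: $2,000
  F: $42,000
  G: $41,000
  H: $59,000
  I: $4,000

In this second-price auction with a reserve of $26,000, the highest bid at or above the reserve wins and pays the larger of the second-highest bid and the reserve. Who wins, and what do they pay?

H pays $50,000

Sorting bids: 59,000 (H) > 50,000 (C) > 42,000 (F) > 41,000 (G) > 34,000 (A) > 25,000 (B) > …
H has the top bid at or above the reserve ($59,000).
Second-highest bid $50,000 exceeds the reserve $26,000 → payment $50,000.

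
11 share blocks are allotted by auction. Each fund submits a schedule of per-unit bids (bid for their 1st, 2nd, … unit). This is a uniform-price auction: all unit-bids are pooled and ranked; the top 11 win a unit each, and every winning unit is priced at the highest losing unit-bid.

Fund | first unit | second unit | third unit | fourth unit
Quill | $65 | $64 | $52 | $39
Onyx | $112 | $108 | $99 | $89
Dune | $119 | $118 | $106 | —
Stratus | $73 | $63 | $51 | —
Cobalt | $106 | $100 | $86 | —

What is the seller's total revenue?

Total revenue: $715

All unit-bids, highest first — top 11: 119 (Dune-1), 118 (Dune-2), 112 (Onyx-1), 108 (Onyx-2), 106 (Dune-3), 106 (Cobalt-1), 100 (Cobalt-2), 99 (Onyx-3), 89 (Onyx-4), 86 (Cobalt-3), 73 (Stratus-1)
Highest rejected unit-bid = $65.
Allocation: Cobalt 3, Dune 3, Onyx 4, Stratus 1. Every unit priced at $65.
Revenue = 11 × 65 = $715.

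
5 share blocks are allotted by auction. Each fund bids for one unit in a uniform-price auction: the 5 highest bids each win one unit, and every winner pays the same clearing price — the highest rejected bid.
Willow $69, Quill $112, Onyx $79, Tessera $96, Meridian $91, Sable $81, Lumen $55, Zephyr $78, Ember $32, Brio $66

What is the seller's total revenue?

Total revenue: $390

Ordering the bids: 112 (Quill), 96 (Tessera), 91 (Meridian), 81 (Sable), 79 (Onyx), 78 (Zephyr), 69 (Willow), …
The 5 highest are Quill, Tessera, Meridian, Sable, Onyx.
Highest unsuccessful bid: $78 → clearing price.
Total revenue = 5 × $78 = $390.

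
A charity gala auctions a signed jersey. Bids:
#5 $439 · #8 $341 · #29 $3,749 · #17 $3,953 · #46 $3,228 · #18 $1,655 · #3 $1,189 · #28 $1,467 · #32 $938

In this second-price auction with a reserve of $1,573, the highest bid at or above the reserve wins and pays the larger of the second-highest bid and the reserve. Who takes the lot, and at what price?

Bids ranked: 3,953 (#17) > 3,749 (#29) > 3,228 (#46) > 1,655 (#18) > 1,467 (#28) > 1,189 (#3) > …
#17 has the top bid at or above the reserve ($3,953).
max(second-highest $3,749, reserve $1,573) = $3,749; the reserve does not bind.

#17 pays $3,749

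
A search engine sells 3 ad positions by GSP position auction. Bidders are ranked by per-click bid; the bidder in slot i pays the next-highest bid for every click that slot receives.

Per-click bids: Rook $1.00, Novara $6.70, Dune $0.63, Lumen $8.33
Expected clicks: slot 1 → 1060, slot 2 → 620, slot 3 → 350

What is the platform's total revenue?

Ranked by bid: $8.33 (Lumen) > $6.70 (Novara) > $1.00 (Rook) > $0.63 (Dune)
Slot 1: Lumen pays $6.70 × 1060 = $7102.00
Slot 2: Novara pays $1.00 × 620 = $620.00
Slot 3: Rook pays $0.63 × 350 = $220.50
Total = $7942.50

Total revenue: $7942.50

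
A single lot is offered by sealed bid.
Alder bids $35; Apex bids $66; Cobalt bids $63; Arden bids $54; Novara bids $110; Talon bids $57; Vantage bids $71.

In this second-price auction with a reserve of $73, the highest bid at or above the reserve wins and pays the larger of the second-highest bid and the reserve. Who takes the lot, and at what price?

Rule: the highest bid at or above the reserve wins and pays the larger of the second-highest bid and the reserve.
Bids ranked: 110 (Novara) > 71 (Vantage) > 66 (Apex) > 63 (Cobalt) > 57 (Talon) > 54 (Arden) > …
Highest eligible bid: Novara at $110.
max(second-highest $71, reserve $73) = $73.

Novara pays $73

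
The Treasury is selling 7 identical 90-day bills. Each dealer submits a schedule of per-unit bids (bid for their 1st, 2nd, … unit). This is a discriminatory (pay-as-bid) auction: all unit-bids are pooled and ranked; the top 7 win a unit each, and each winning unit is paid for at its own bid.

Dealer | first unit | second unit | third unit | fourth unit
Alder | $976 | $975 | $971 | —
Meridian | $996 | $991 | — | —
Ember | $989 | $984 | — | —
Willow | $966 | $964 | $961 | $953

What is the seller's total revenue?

Total revenue: $6,882

Pooled unit-bids ranked (top 7): 996 (Meridian-1), 991 (Meridian-2), 989 (Ember-1), 984 (Ember-2), 976 (Alder-1), 975 (Alder-2), 971 (Alder-3)
Next rejected bid: $966 (not a price — pay-as-bid).
Each winning unit pays its own bid.
Revenue = 996 + 991 + 989 + 984 + 976 + 975 + 971 = $6,882.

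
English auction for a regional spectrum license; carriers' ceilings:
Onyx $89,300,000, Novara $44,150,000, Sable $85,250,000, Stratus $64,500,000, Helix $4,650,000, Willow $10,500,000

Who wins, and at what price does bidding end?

Limits ranked: 89,300,000 (Onyx) > 85,250,000 (Sable) > 64,500,000 (Stratus) > 44,150,000 (Novara) > 10,500,000 (Willow) > 4,650,000 (Helix)
Once the price passes $85,250,000, only Onyx is left; the hammer falls at Sable's limit of $85,250,000.

Onyx wins at $85,250,000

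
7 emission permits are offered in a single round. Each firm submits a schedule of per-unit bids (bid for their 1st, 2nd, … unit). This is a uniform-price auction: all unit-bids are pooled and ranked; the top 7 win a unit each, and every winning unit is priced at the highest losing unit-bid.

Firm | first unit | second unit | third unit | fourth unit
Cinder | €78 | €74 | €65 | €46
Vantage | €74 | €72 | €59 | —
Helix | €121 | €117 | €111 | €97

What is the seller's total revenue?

Merging the schedules and taking the best 7: 121 (Helix-1), 117 (Helix-2), 111 (Helix-3), 97 (Helix-4), 78 (Cinder-1), 74 (Cinder-2), 74 (Vantage-1)
Highest rejected unit-bid = €72.
Allocation: Cinder 2, Helix 4, Vantage 1. Every unit priced at €72.
Revenue = 7 × 72 = €504.

Total revenue: €504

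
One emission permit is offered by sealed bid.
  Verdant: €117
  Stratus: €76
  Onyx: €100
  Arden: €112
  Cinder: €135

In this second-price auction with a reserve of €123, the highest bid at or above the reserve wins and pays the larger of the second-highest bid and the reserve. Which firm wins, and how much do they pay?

Cinder pays €123

Bids in order: 135 (Cinder) > 117 (Verdant) > 112 (Arden) > 100 (Onyx) > 76 (Stratus)
Cinder has the top bid at or above the reserve (€135).
max(second-highest €117, reserve €123) = €123.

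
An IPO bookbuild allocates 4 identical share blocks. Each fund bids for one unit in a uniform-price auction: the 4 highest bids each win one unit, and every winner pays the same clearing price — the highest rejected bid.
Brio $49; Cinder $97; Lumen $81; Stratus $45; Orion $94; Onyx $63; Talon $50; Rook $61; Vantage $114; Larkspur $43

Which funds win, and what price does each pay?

Bids ranked high→low: 114 (Vantage), 97 (Cinder), 94 (Orion), 81 (Lumen), 63 (Onyx), 61 (Rook), …
The 4 highest are Vantage, Cinder, Orion, Lumen.
Highest unsuccessful bid: $63 → clearing price.

Vantage, Cinder, Orion, Lumen; each pays $63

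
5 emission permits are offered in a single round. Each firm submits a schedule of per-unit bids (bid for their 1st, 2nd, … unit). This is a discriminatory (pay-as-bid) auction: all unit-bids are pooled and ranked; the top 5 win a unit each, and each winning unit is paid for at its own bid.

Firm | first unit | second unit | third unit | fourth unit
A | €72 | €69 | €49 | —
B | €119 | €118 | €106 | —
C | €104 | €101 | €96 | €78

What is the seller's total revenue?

Total revenue: €548

Pooled unit-bids ranked (top 5): 119 (B-1), 118 (B-2), 106 (B-3), 104 (C-1), 101 (C-2)
Next rejected bid: €96 (not a price — pay-as-bid).
Each winning unit pays its own bid.
Revenue = 119 + 118 + 106 + 104 + 101 = €548.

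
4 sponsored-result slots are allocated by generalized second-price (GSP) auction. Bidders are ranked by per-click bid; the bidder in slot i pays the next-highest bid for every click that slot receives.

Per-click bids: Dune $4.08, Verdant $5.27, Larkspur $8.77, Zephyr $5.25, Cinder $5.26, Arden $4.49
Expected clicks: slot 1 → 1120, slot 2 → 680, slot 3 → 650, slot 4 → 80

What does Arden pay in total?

Arden pays $0.00

Sorting advertisers: $8.77 (Larkspur) > $5.27 (Verdant) > $5.26 (Cinder) > $5.25 (Zephyr) > $4.49 (Arden) > …
Arden ranks below slot 4 → no slot, pays nothing.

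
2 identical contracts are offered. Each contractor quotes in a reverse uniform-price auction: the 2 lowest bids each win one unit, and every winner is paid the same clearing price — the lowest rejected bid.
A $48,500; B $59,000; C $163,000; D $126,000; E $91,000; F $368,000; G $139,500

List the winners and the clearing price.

Sorting: 48,500 (A), 59,000 (B), 91,000 (E), 126,000 (D), …
Lowest 2: A, B.
First losing bid is E's $91,000, which sets the uniform price.

A, B; each is paid $91,000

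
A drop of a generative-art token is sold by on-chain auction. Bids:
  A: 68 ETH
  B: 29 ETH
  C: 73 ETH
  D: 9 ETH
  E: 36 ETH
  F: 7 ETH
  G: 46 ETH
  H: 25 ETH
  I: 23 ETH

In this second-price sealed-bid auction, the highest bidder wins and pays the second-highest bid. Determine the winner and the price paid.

C pays 68 ETH

Second-price sealed-bid auction: the highest bidder wins and pays the second-highest bid.
Bids in order: 73 (C) > 68 (A) > 46 (G) > 36 (E) > 29 (B) > 25 (H) > …
Second-price: C pays A's bid of 68 ETH.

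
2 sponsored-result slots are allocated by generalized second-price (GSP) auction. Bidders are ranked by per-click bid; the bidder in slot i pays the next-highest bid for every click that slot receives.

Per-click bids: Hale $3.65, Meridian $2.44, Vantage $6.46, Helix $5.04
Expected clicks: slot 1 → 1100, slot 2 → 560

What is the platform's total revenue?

Total revenue: $7588.00

Per-click bids in order: $6.46 (Vantage) > $5.04 (Helix) > $3.65 (Hale) > …
Slot 1: Vantage pays $5.04 × 1100 = $5544.00
Slot 2: Helix pays $3.65 × 560 = $2044.00
Total = $7588.00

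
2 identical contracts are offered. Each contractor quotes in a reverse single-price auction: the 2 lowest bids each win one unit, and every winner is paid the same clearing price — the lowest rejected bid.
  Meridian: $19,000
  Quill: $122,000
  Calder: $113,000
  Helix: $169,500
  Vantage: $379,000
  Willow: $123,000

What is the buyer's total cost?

Ordering the bids: 19,000 (Meridian), 113,000 (Calder), 122,000 (Quill), 123,000 (Willow), …
Lowest 2: Meridian, Calder.
Lowest unsuccessful bid: $122,000 → clearing price.
Total cost = 2 × $122,000 = $244,000.

Total cost: $244,000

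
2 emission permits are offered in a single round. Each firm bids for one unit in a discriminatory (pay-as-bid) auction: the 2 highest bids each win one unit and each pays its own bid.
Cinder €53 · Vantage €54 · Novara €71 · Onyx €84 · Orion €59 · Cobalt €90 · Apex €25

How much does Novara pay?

Bids ranked high→low: 90 (Cobalt), 84 (Onyx), 71 (Novara), 59 (Orion), …
Top 2: Cobalt, Onyx.
Novara does not win → €0.

Novara pays €0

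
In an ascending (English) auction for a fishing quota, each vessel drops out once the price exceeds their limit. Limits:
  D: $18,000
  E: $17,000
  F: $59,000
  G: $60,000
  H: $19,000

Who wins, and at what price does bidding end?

Sorting limits: 60,000 (G) > 59,000 (F) > 19,000 (H) > 18,000 (D) > 17,000 (E)
F is the last rival to drop out, at $59,000; G remains and wins at that price.

G wins at $59,000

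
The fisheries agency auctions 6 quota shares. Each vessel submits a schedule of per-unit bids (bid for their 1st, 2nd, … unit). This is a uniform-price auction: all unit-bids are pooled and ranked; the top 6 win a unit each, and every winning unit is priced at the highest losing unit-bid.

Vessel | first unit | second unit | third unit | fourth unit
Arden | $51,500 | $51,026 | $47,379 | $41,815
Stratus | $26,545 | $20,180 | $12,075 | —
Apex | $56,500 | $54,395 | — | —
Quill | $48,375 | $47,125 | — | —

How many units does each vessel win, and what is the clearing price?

All unit-bids, highest first — top 6: 56,500 (Apex-1), 54,395 (Apex-2), 51,500 (Arden-1), 51,026 (Arden-2), 48,375 (Quill-1), 47,379 (Arden-3)
The (k+1)-th unit-bid is $47,125.
Allocation: Apex 2, Arden 3, Quill 1.

Apex 2, Arden 3, Quill 1; clearing price $47,125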